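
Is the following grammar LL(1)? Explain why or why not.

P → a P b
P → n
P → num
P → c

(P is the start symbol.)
Yes, the grammar is LL(1).

A grammar is LL(1) if for each non-terminal N with multiple productions, the predict sets of those productions are pairwise disjoint, where PREDICT(N → α) = (FIRST(α) \ {ε}) ∪ (FOLLOW(N) if α ⇒* ε).

For P:
  PREDICT(P → a P b) = { 'a' }
  PREDICT(P → n) = { 'n' }
  PREDICT(P → num) = { 'num' }
  PREDICT(P → c) = { 'c' }

All predict sets are disjoint. The grammar IS LL(1).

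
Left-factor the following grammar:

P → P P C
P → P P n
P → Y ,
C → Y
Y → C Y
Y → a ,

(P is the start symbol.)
Left-factoring transforms A → αβ₁ | αβ₂ into A → αA' and A' → β₁ | β₂
(α is the longest common prefix among the alternatives). Repeat until
no nonterminal has two alternatives with a common prefix.

Round 1: P has alternatives sharing prefix 'P P'. Introduce P': P → P P P'
  Add: P' → C
  Add: P' → n

No remaining common prefixes — done.

Resulting grammar:
P → P P P'
P' → C
P' → n
P → Y ,
C → Y
Y → C Y
Y → a ,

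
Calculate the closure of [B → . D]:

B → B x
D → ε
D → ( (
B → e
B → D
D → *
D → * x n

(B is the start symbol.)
To compute CLOSURE, for each item [A → α.Bβ] where B is a non-terminal, add [B → .γ] for all productions B → γ; repeat for the newly added items until nothing changes.

Start with: [B → . D]
  [B → . D] has the dot before D: add [D → .], [D → . ( (], [D → . *], [D → . * x n]
No further items can be added.

CLOSURE = { [B → . D], [D → . ( (], [D → . * x n], [D → . *], [D → .] }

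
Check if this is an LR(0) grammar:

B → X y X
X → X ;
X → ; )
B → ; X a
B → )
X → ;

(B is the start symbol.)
A grammar is LR(0) if no state in the canonical LR(0) collection has:
  - both a shift item (dot before a terminal) and a complete item (shift-reduce conflict), or
  - two or more complete items (reduce-reduce conflict; the accept item [B' → B .] counts as a complete item here).

Augment with B' → B and build the canonical LR(0) collection (I0 = CLOSURE({[B' → . B]}), then GOTO on every symbol after a dot until no new states appear). It has 12 states:
  I0: { [B → . )], [B → . ; X a], [B → . X y X], [B' → . B], [X → . ; )], [X → . ;], [X → . X ;] }  — shift
  I1: { [B → ) .] }  — reduce
  I2: { [B → ; . X a], [X → . ; )], [X → . ;], [X → . X ;], [X → ; . )], [X → ; .] }  — shift, reduce
  I3: { [B' → B .] }  — accept
  I4: { [B → X . y X], [X → X . ;] }  — shift
  I5: { [X → X ; .] }  — reduce
  I6: { [B → X y . X], [X → . ; )], [X → . ;], [X → . X ;] }  — shift
  I7: { [X → ; . )], [X → ; .] }  — shift, reduce
  I8: { [B → X y X .], [X → X . ;] }  — shift, reduce
  I9: { [X → ; ) .] }  — reduce
  I10: { [B → ; X . a], [X → X . ;] }  — shift
  I11: { [B → ; X a .] }  — reduce

Conflict in state I2:
  Shift-reduce conflict between [X → ; .] and [X → . ;]
So the grammar is NOT LR(0).

Answer: No. Shift-reduce conflict between [X → ; .] and [X → . ;]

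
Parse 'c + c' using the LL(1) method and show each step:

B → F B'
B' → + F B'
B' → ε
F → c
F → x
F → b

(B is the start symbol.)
LL(1) parsing maintains a stack (initially the start symbol over $) and the input. At each step: if the stack top is a terminal, match it against the current input token; if it is a non-terminal N, replace it with the RHS of M[N, lookahead] (the unique production whose predict set contains the lookahead).

Stack is shown with the top on the left.

Stack     Input    Action
-------------------------
B $       c + c $  output B → F B'
F B' $    c + c $  output F → c
c B' $    c + c $  match 'c'
B' $      + c $    output B' → + F B'
+ F B' $  + c $    match '+'
F B' $    c $      output F → c
c B' $    c $      match 'c'
B' $      $        output B' → ε
$         $        accept

The string is accepted.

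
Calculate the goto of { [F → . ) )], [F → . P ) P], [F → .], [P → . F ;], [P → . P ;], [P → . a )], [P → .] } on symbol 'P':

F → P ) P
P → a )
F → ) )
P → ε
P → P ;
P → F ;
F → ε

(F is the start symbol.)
GOTO(I, 'P') = CLOSURE({ [A → αX.β] : [A → α.Xβ] ∈ I, X = 'P' })

Items with dot before 'P', with the dot advanced:
  [F → . P ) P] → [F → P . ) P]
  [P → . P ;] → [P → P . ;]
Closure adds nothing (no advanced item has the dot before a non-terminal).

GOTO = { [F → P . ) P], [P → P . ;] }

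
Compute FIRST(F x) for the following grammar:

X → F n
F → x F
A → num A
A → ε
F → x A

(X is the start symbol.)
{ 'x' }

FIRST sets of the non-terminals involved (from the grammar, by fixed-point iteration):
  FIRST(F) = { 'x' }

To compute FIRST(F x), process the symbols left to right:
Symbol F is a non-terminal. Add FIRST(F) \ {ε} = { 'x' }
F is not nullable (ε ∉ FIRST(F)), so stop here.
FIRST(F x) = { 'x' }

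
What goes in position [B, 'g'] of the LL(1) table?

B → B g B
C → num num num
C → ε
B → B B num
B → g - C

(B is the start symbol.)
B → B g B, B → B B num, B → g - C

To find M[B, 'g'], we find productions for B where 'g' is in the predict set (PREDICT(N → α) = (FIRST(α) \ {ε}) ∪ (FOLLOW(N) if α ⇒* ε)).

Relevant sets:
  FIRST(B) = { 'g' }

B → B g B: PREDICT = { 'g' }
  'g' is in predict set, so this production goes in M[B, 'g']
B → B B num: PREDICT = { 'g' }
  'g' is in predict set, so this production goes in M[B, 'g']
B → g - C: PREDICT = { 'g' }
  'g' is in predict set, so this production goes in M[B, 'g']

M[B, 'g'] = B → B g B, B → B B num, B → g - C  (a multiply-defined cell — the grammar is not LL(1))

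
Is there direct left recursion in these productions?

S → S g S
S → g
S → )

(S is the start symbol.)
Direct left recursion occurs when N → N α for some non-terminal N (the right-hand side begins with the left-hand side itself).

S → S g S: LEFT RECURSIVE (starts with S)
S → g: starts with g
S → ): starts with ')'

The grammar has direct left recursion on: S.

Answer: Yes, S is left-recursive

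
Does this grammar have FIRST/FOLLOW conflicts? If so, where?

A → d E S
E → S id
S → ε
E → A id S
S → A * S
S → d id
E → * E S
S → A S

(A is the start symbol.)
Yes. S → A '*' S with FOLLOW(S) on { 'd' }; S → d id with FOLLOW(S) on { 'd' }; S → A S with FOLLOW(S) on { 'd' }

A FIRST/FOLLOW conflict occurs when a non-terminal N has a nullable alternative N → β (β ⇒* ε) and another alternative N → α with FIRST(α) ∩ FOLLOW(N) ≠ ∅: on such a lookahead the parser cannot decide between expanding α and letting N vanish via β.

Nullable non-terminals: S.
FIRST sets used below: FIRST(A) = { 'd' }

S: nullable alternative(s) S → ε; FOLLOW(S) = { $, '*', 'd', 'id' }
  S → ε: FIRST \ {ε} = { } — this is the only nullable alternative, skip
  S → A * S: FIRST \ {ε} = { 'd' } — overlaps FOLLOW(S) on { 'd' }: CONFLICT
  S → d id: FIRST \ {ε} = { 'd' } — overlaps FOLLOW(S) on { 'd' }: CONFLICT
  S → A S: FIRST \ {ε} = { 'd' } — overlaps FOLLOW(S) on { 'd' }: CONFLICT

A, E have no nullable alternative, so no FIRST/FOLLOW check is needed there.

So the grammar has 3 FIRST/FOLLOW conflicts (marked CONFLICT above).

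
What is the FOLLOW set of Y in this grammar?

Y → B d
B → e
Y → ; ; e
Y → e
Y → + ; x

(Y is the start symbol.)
{ $ }

Y is the start symbol, so $ ∈ FOLLOW(Y).
Y does not occur on any right-hand side.

Taking the union: FOLLOW(Y) = { $ }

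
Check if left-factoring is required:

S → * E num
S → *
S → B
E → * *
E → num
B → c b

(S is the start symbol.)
Yes, S has productions with common prefix '*'

Left-factoring is needed when two productions for the same non-terminal
share a common prefix on the right-hand side.

Productions for S:
  S → * E num
  S → *
  S → B
Productions for E:
  E → * *
  E → num

Found common prefix '*' in productions for S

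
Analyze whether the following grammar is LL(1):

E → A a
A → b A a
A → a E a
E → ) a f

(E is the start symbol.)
A grammar is LL(1) if for each non-terminal N with multiple productions, the predict sets of those productions are pairwise disjoint, where PREDICT(N → α) = (FIRST(α) \ {ε}) ∪ (FOLLOW(N) if α ⇒* ε).

Relevant sets:
  FIRST(A) = { 'a', 'b' }

For E:
  PREDICT(E → A a) = { 'a', 'b' }
  PREDICT(E → ')' a f) = { ')' }
For A:
  PREDICT(A → b A a) = { 'b' }
  PREDICT(A → a E a) = { 'a' }

All predict sets are disjoint. The grammar IS LL(1).

Answer: Yes, the grammar is LL(1).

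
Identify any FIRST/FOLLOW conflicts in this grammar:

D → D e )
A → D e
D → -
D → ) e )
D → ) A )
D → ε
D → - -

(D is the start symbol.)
A FIRST/FOLLOW conflict occurs when a non-terminal N has a nullable alternative N → β (β ⇒* ε) and another alternative N → α with FIRST(α) ∩ FOLLOW(N) ≠ ∅: on such a lookahead the parser cannot decide between expanding α and letting N vanish via β.

Nullable non-terminals: D.
FIRST sets used below: FIRST(D) = { ')', '-', 'e', ε }

D: nullable alternative(s) D → ε; FOLLOW(D) = { $, 'e' }
  D → D e ): FIRST \ {ε} = { ')', '-', 'e' } — overlaps FOLLOW(D) on { 'e' }: CONFLICT
  D → -: FIRST \ {ε} = { '-' } — disjoint from FOLLOW(D)
  D → ) e ): FIRST \ {ε} = { ')' } — disjoint from FOLLOW(D)
  D → ) A ): FIRST \ {ε} = { ')' } — disjoint from FOLLOW(D)
  D → ε: FIRST \ {ε} = { } — this is the only nullable alternative, skip
  D → - -: FIRST \ {ε} = { '-' } — disjoint from FOLLOW(D)

A has no nullable alternative, so no FIRST/FOLLOW check is needed there.

So the grammar has 1 FIRST/FOLLOW conflict (marked CONFLICT above).

Answer: Yes. D → D e ')' with FOLLOW(D) on { 'e' }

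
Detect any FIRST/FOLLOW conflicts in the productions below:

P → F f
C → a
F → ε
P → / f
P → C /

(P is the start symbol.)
No FIRST/FOLLOW conflicts.

Nullable non-terminals: F.
F has a nullable alternative but only one production, so nothing to check.

C, P have no nullable alternative, so no FIRST/FOLLOW check is needed there.

No FIRST/FOLLOW conflicts found.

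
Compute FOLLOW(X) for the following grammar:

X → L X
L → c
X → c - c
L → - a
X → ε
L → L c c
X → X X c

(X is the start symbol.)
To compute FOLLOW(X), find every occurrence of X on a right-hand side N → α X β: add FIRST(β) \ {ε}, and if β is empty or nullable also add FOLLOW(N). Iterate to a fixed point.

X is the start symbol, so $ ∈ FOLLOW(X).
In X → L X: X is at the end; this adds FOLLOW(X) to itself — nothing new
In X → X X c: X is followed by X c, add FIRST(X c) \ {ε} = { '-', 'c' }
In X → X X c: X is followed by c, add FIRST(c) \ {ε} = { 'c' }

Taking the union: FOLLOW(X) = { $, '-', 'c' }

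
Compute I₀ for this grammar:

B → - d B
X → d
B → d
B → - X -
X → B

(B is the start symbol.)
First, augment the grammar with B' → B
I₀ = CLOSURE({ [B' → . B] }):
  [B' → . B] has the dot before B: add [B → . - d B], [B → . d], [B → . - X -]
No further items can be added.

I₀ = { [B → . - X -], [B → . - d B], [B → . d], [B' → . B] }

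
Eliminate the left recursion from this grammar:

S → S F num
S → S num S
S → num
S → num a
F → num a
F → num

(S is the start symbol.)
S is directly left-recursive. The standard transformation for
  A → A α₁ | ... | A α_m | β₁ | ... | β_n
is
  A  → β₁ A' | ... | β_n A'
  A' → α₁ A' | ... | α_m A' | ε

S → num becomes S → num S'
S → num a becomes S → num a S'
S → S F num becomes S' → F num S'
S → S num S becomes S' → num S S'
Add S' → ε

Productions for other non-terminals are unchanged:
  F → num a
  F → num

Resulting grammar:
S → num S'
S → num a S'
S' → F num S'
S' → num S S'
S' → ε
F → num a
F → num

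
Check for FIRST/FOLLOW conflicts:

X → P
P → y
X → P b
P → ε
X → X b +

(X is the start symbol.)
Nullable non-terminals: P, X.
FIRST sets used below: FIRST(P) = { 'y', ε }, FIRST(X) = { 'b', 'y', ε }

P: nullable alternative(s) P → ε; FOLLOW(P) = { $, 'b' }
  P → y: FIRST \ {ε} = { 'y' } — disjoint from FOLLOW(P)
  P → ε: FIRST \ {ε} = { } — this is the only nullable alternative, skip

X: nullable alternative(s) X → P; FOLLOW(X) = { $, 'b' }
  X → P: FIRST \ {ε} = { 'y' } — this is the only nullable alternative, skip
  X → P b: FIRST \ {ε} = { 'b', 'y' } — overlaps FOLLOW(X) on { 'b' }: CONFLICT
  X → X b +: FIRST \ {ε} = { 'b', 'y' } — overlaps FOLLOW(X) on { 'b' }: CONFLICT

So the grammar has 2 FIRST/FOLLOW conflicts (marked CONFLICT above).

Answer: Yes. X → P b with FOLLOW(X) on { 'b' }; X → X b '+' with FOLLOW(X) on { 'b' }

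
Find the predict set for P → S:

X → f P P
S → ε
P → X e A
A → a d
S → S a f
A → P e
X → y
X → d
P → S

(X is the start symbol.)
{ $, 'a', 'd', 'e', 'f', 'y' }

PREDICT(P → S) = (FIRST(RHS) \ {ε}) ∪ (FOLLOW(P) if ε ∈ FIRST(RHS), i.e. RHS ⇒* ε)
FIRST(S) = { 'a', ε }
FIRST(S) = { 'a', ε }
ε ∈ FIRST(S) (the right-hand side is nullable), so add FOLLOW(P) = { $, 'a', 'd', 'e', 'f', 'y' }
PREDICT(P → S) = { $, 'a', 'd', 'e', 'f', 'y' }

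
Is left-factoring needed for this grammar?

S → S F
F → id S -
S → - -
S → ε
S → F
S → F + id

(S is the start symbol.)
Yes, S has productions with common prefix 'F'

Left-factoring is needed when two productions for the same non-terminal
share a common prefix on the right-hand side.

Productions for S:
  S → S F
  S → - -
  S → ε
  S → F
  S → F + id

Found common prefix 'F' in productions for S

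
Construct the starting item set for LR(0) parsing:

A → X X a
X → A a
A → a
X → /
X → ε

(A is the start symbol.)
First, augment the grammar with A' → A
I₀ = CLOSURE({ [A' → . A] }):
  [A' → . A] has the dot before A: add [A → . X X a], [A → . a]
  [A → . X X a] has the dot before X: add [X → . A a], [X → . /], [X → .]
No further items can be added.

I₀ = { [A → . X X a], [A → . a], [A' → . A], [X → . /], [X → . A a], [X → .] }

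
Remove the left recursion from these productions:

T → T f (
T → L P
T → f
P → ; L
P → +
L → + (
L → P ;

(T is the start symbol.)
T → L P T'
T → f T'
T' → f ( T'
T' → ε
P → ; L
P → +
L → + (
L → P ;

T is directly left-recursive. The standard transformation for
  A → A α₁ | ... | A α_m | β₁ | ... | β_n
is
  A  → β₁ A' | ... | β_n A'
  A' → α₁ A' | ... | α_m A' | ε

T → L P becomes T → L P T'
T → f becomes T → f T'
T → T f ( becomes T' → f ( T'
Add T' → ε

Productions for other non-terminals are unchanged:
  P → ; L
  P → +
  L → + (
  L → P ;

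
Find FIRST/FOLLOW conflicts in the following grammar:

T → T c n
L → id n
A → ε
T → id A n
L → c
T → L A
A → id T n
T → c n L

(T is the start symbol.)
A FIRST/FOLLOW conflict occurs when a non-terminal N has a nullable alternative N → β (β ⇒* ε) and another alternative N → α with FIRST(α) ∩ FOLLOW(N) ≠ ∅: on such a lookahead the parser cannot decide between expanding α and letting N vanish via β.

Nullable non-terminals: A.

A: nullable alternative(s) A → ε; FOLLOW(A) = { $, 'c', 'n' }
  A → ε: FIRST \ {ε} = { } — this is the only nullable alternative, skip
  A → id T n: FIRST \ {ε} = { 'id' } — disjoint from FOLLOW(A)

L, T have no nullable alternative, so no FIRST/FOLLOW check is needed there.

No FIRST/FOLLOW conflicts found.

Answer: No FIRST/FOLLOW conflicts.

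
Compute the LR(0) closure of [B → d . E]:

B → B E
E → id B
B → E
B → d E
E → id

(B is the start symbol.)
Start with: [B → d . E]
  [B → d . E] has the dot before E: add [E → . id B], [E → . id]
No further items can be added.

CLOSURE = { [B → d . E], [E → . id B], [E → . id] }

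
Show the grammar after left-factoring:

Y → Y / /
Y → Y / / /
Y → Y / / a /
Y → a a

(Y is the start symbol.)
Left-factoring transforms A → αβ₁ | αβ₂ into A → αA' and A' → β₁ | β₂
(α is the longest common prefix among the alternatives). Repeat until
no nonterminal has two alternatives with a common prefix.

Round 1: Y has alternatives sharing prefix 'Y / /'. Introduce Y': Y → Y / / Y'
  Add: Y' → ε
  Add: Y' → /
  Add: Y' → a /

No remaining common prefixes — done.

Resulting grammar:
Y → Y / / Y'
Y' → ε
Y' → /
Y' → a /
Y → a a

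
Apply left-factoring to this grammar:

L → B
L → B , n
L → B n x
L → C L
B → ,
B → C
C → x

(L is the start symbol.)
Left-factoring transforms A → αβ₁ | αβ₂ into A → αA' and A' → β₁ | β₂
(α is the longest common prefix among the alternatives). Repeat until
no nonterminal has two alternatives with a common prefix.

Round 1: L has alternatives sharing prefix 'B'. Introduce L': L → B L'
  Add: L' → ε
  Add: L' → , n
  Add: L' → n x

No remaining common prefixes — done.

Resulting grammar:
L → B L'
L' → ε
L' → , n
L' → n x
L → C L
B → ,
B → C
C → x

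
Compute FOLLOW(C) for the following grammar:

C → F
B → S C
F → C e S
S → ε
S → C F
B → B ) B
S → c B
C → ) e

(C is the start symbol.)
C is the start symbol, so $ ∈ FOLLOW(C).
In B → S C: C is at the end, add FOLLOW(B)
In F → C e S: C is followed by e S, add FIRST(e S) \ {ε} = { 'e' }
In S → C F: C is followed by F, add FIRST(F) \ {ε} = { ')' }

The FOLLOW sets referred to above (computed the same way, to a fixed point):
  FOLLOW(B) = { $, ')', 'e' }

Taking the union: FOLLOW(C) = { $, ')', 'e' }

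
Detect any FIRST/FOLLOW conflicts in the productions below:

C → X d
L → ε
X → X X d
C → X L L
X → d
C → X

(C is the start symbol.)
No FIRST/FOLLOW conflicts.

A FIRST/FOLLOW conflict occurs when a non-terminal N has a nullable alternative N → β (β ⇒* ε) and another alternative N → α with FIRST(α) ∩ FOLLOW(N) ≠ ∅: on such a lookahead the parser cannot decide between expanding α and letting N vanish via β.

Nullable non-terminals: L.
L has a nullable alternative but only one production, so nothing to check.

C, X have no nullable alternative, so no FIRST/FOLLOW check is needed there.

No FIRST/FOLLOW conflicts found.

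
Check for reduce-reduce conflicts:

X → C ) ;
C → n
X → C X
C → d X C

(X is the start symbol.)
A reduce-reduce conflict occurs when an LR(0) state has two complete items [A → α .] and [B → β .] — both call for a reduction, and with no lookahead the parser cannot choose between them.

Augment with X' → X and build the canonical LR(0) collection (I0 = CLOSURE({[X' → . X]}), then GOTO on every symbol after a dot until no new states appear). It has 10 states:
  I0: { [C → . d X C], [C → . n], [X → . C ) ;], [X → . C X], [X' → . X] }  — shift
  I1: { [C → . d X C], [C → . n], [X → . C ) ;], [X → . C X], [X → C . ) ;], [X → C . X] }  — shift
  I2: { [X' → X .] }  — accept
  I3: { [C → . d X C], [C → . n], [C → d . X C], [X → . C ) ;], [X → . C X] }  — shift
  I4: { [C → n .] }  — reduce
  I5: { [C → . d X C], [C → . n], [C → d X . C] }  — shift
  I6: { [C → d X C .] }  — reduce
  I7: { [X → C ) . ;] }  — shift
  I8: { [X → C X .] }  — reduce
  I9: { [X → C ) ; .] }  — reduce

No state contains more than one complete item.

Answer: No reduce-reduce conflicts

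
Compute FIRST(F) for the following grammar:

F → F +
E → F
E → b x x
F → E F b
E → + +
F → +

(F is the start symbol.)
{ '+', 'b' }

To compute FIRST(F), examine every production with F on the left-hand side, reading each right-hand side left to right until a non-nullable symbol is reached.

FIRST sets of the other non-terminals involved (by the same procedure, iterated to a fixed point):
  FIRST(E) = { '+', 'b' }

From F → F +:
  - F is the symbol being defined: contributes nothing new
    F is not nullable, so stop
From F → E F b:
  - E is a non-terminal: add FIRST(E) \ {ε} = { '+', 'b' }
    E is not nullable, so stop
From F → +:
  - '+' is a terminal: add '+' and stop

Collecting: FIRST(F) = { '+', 'b' }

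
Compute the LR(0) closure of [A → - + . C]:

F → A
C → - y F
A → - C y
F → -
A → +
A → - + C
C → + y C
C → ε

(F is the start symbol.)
{ [A → - + . C], [C → . + y C], [C → . - y F], [C → .] }

To compute CLOSURE, for each item [A → α.Bβ] where B is a non-terminal, add [B → .γ] for all productions B → γ; repeat for the newly added items until nothing changes.

Start with: [A → - + . C]
  [A → - + . C] has the dot before C: add [C → . - y F], [C → . + y C], [C → .]
No further items can be added.

CLOSURE = { [A → - + . C], [C → . + y C], [C → . - y F], [C → .] }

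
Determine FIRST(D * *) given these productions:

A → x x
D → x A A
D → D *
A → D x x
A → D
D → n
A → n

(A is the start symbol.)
{ 'n', 'x' }

FIRST sets of the non-terminals involved (from the grammar, by fixed-point iteration):
  FIRST(D) = { 'n', 'x' }

To compute FIRST(D * *), process the symbols left to right:
Symbol D is a non-terminal. Add FIRST(D) \ {ε} = { 'n', 'x' }
D is not nullable (ε ∉ FIRST(D)), so stop here.
FIRST(D * *) = { 'n', 'x' }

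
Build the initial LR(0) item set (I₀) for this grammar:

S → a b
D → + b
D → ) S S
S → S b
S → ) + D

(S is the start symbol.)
First, augment the grammar with S' → S
I₀ = CLOSURE({ [S' → . S] }):
  [S' → . S] has the dot before S: add [S → . a b], [S → . S b], [S → . ) + D]
No further items can be added.

I₀ = { [S → . ) + D], [S → . S b], [S → . a b], [S' → . S] }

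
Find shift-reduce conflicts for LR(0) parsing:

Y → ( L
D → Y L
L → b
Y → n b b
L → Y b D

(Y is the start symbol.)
A shift-reduce conflict occurs when an LR(0) state has both:
  - a complete (reduce) item [A → α .] (dot at the end), and
  - a shift item [B → β . c γ] (dot before a terminal).

Augment with Y' → Y and build the canonical LR(0) collection (I0 = CLOSURE({[Y' → . Y]}), then GOTO on every symbol after a dot until no new states appear). It has 13 states:
  I0: { [Y → . ( L], [Y → . n b b], [Y' → . Y] }  — shift
  I1: { [L → . Y b D], [L → . b], [Y → ( . L], [Y → . ( L], [Y → . n b b] }  — shift
  I2: { [Y' → Y .] }  — accept
  I3: { [Y → n . b b] }  — shift
  I4: { [Y → n b . b] }  — shift
  I5: { [Y → n b b .] }  — reduce
  I6: { [Y → ( L .] }  — reduce
  I7: { [L → Y . b D] }  — shift
  I8: { [L → b .] }  — reduce
  I9: { [D → . Y L], [L → Y b . D], [Y → . ( L], [Y → . n b b] }  — shift
  I10: { [L → Y b D .] }  — reduce
  I11: { [D → Y . L], [L → . Y b D], [L → . b], [Y → . ( L], [Y → . n b b] }  — shift
  I12: { [D → Y L .] }  — reduce

No state contains both a complete item and a shift item.

Answer: No shift-reduce conflicts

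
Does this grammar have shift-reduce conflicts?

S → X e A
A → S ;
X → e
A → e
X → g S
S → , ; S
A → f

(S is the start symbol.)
A shift-reduce conflict occurs when an LR(0) state has both:
  - a complete (reduce) item [A → α .] (dot at the end), and
  - a shift item [B → β . c γ] (dot before a terminal).

Augment with S' → S and build the canonical LR(0) collection (I0 = CLOSURE({[S' → . S]}), then GOTO on every symbol after a dot until no new states appear). It has 15 states:
  I0: { [S → . , ; S], [S → . X e A], [S' → . S], [X → . e], [X → . g S] }  — shift
  I1: { [S → , . ; S] }  — shift
  I2: { [S' → S .] }  — accept
  I3: { [S → X . e A] }  — shift
  I4: { [X → e .] }  — reduce
  I5: { [S → . , ; S], [S → . X e A], [X → . e], [X → . g S], [X → g . S] }  — shift
  I6: { [X → g S .] }  — reduce
  I7: { [A → . S ;], [A → . e], [A → . f], [S → . , ; S], [S → . X e A], [S → X e . A], [X → . e], [X → . g S] }  — shift
  I8: { [S → X e A .] }  — reduce
  I9: { [A → S . ;] }  — shift
  I10: { [A → e .], [X → e .] }  — 2 reduces
  I11: { [A → f .] }  — reduce
  I12: { [A → S ; .] }  — reduce
  I13: { [S → , ; . S], [S → . , ; S], [S → . X e A], [X → . e], [X → . g S] }  — shift
  I14: { [S → , ; S .] }  — reduce

No state contains both a complete item and a shift item.

Answer: No shift-reduce conflicts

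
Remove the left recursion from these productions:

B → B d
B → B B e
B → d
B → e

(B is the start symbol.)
B → d B'
B → e B'
B' → d B'
B' → B e B'
B' → ε

B is directly left-recursive. The standard transformation for
  A → A α₁ | ... | A α_m | β₁ | ... | β_n
is
  A  → β₁ A' | ... | β_n A'
  A' → α₁ A' | ... | α_m A' | ε

B → d becomes B → d B'
B → e becomes B → e B'
B → B d becomes B' → d B'
B → B B e becomes B' → B e B'
Add B' → ε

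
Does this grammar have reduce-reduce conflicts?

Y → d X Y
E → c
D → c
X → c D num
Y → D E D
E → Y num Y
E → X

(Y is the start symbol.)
Yes — I13: [D → c .] vs [E → c .]

A reduce-reduce conflict occurs when an LR(0) state has two complete items [A → α .] and [B → β .] — both call for a reduction, and with no lookahead the parser cannot choose between them.

Augment with Y' → Y and build the canonical LR(0) collection (I0 = CLOSURE({[Y' → . Y]}), then GOTO on every symbol after a dot until no new states appear). It has 17 states:
  I0: { [D → . c], [Y → . D E D], [Y → . d X Y], [Y' → . Y] }  — shift
  I1: { [D → . c], [E → . X], [E → . Y num Y], [E → . c], [X → . c D num], [Y → . D E D], [Y → . d X Y], [Y → D . E D] }  — shift
  I2: { [Y' → Y .] }  — accept
  I3: { [D → c .] }  — reduce
  I4: { [X → . c D num], [Y → d . X Y] }  — shift
  I5: { [D → . c], [Y → . D E D], [Y → . d X Y], [Y → d X . Y] }  — shift
  I6: { [D → . c], [X → c . D num] }  — shift
  I7: { [X → c D . num] }  — shift
  I8: { [X → c D num .] }  — reduce
  I9: { [Y → d X Y .] }  — reduce
  I10: { [D → . c], [Y → D E . D] }  — shift
  I11: { [E → X .] }  — reduce
  I12: { [E → Y . num Y] }  — shift
  I13: { [D → . c], [D → c .], [E → c .], [X → c . D num] }  — shift, 2 reduces
  I14: { [D → . c], [E → Y num . Y], [Y → . D E D], [Y → . d X Y] }  — shift
  I15: { [E → Y num Y .] }  — reduce
  I16: { [Y → D E D .] }  — reduce

I13 contains complete items [D → c .], [E → c .] — reduce-reduce conflict.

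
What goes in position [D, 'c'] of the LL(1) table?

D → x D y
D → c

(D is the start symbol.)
To find M[D, 'c'], we find productions for D where 'c' is in the predict set (PREDICT(N → α) = (FIRST(α) \ {ε}) ∪ (FOLLOW(N) if α ⇒* ε)).

D → x D y: PREDICT = { 'x' }
D → c: PREDICT = { 'c' }
  'c' is in predict set, so this production goes in M[D, 'c']

M[D, 'c'] = D → c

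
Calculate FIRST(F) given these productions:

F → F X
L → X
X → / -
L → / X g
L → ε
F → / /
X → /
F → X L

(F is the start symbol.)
{ '/' }

FIRST sets of the other non-terminals involved (by the same procedure, iterated to a fixed point):
  FIRST(X) = { '/' }

From F → F X:
  - F is the symbol being defined: contributes nothing new
    F is not nullable, so stop
From F → / /:
  - '/' is a terminal: add '/' and stop
From F → X L:
  - X is a non-terminal: add FIRST(X) \ {ε} = { '/' }
    X is not nullable, so stop

Collecting: FIRST(F) = { '/' }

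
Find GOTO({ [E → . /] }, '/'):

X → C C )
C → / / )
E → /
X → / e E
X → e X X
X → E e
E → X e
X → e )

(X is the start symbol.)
{ [E → / .] }

GOTO(I, '/') = CLOSURE({ [A → αX.β] : [A → α.Xβ] ∈ I, X = '/' })

Items with dot before '/', with the dot advanced:
  [E → . /] → [E → / .]
Closure adds nothing (no advanced item has the dot before a non-terminal).

GOTO = { [E → / .] }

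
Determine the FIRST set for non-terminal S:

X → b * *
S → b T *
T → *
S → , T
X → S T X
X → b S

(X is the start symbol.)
To compute FIRST(S), examine every production with S on the left-hand side, reading each right-hand side left to right until a non-nullable symbol is reached.

From S → b T *:
  - b is a terminal: add 'b' and stop
From S → , T:
  - ',' is a terminal: add ',' and stop

Collecting: FIRST(S) = { ',', 'b' }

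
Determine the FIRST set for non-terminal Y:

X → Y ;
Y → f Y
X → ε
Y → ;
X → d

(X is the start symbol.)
{ ';', 'f' }

To compute FIRST(Y), examine every production with Y on the left-hand side, reading each right-hand side left to right until a non-nullable symbol is reached.

From Y → f Y:
  - f is a terminal: add 'f' and stop
From Y → ;:
  - ';' is a terminal: add ';' and stop

Collecting: FIRST(Y) = { ';', 'f' }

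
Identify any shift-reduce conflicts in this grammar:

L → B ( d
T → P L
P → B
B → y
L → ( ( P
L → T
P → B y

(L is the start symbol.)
A shift-reduce conflict occurs when an LR(0) state has both:
  - a complete (reduce) item [A → α .] (dot at the end), and
  - a shift item [B → β . c γ] (dot before a terminal).

Augment with L' → L and build the canonical LR(0) collection (I0 = CLOSURE({[L' → . L]}), then GOTO on every symbol after a dot until no new states appear). It has 14 states:
  I0: { [B → . y], [L → . ( ( P], [L → . B ( d], [L → . T], [L' → . L], [P → . B y], [P → . B], [T → . P L] }  — shift
  I1: { [L → ( . ( P] }  — shift
  I2: { [L → B . ( d], [P → B . y], [P → B .] }  — shift, reduce
  I3: { [L' → L .] }  — accept
  I4: { [B → . y], [L → . ( ( P], [L → . B ( d], [L → . T], [P → . B y], [P → . B], [T → . P L], [T → P . L] }  — shift
  I5: { [L → T .] }  — reduce
  I6: { [B → y .] }  — reduce
  I7: { [T → P L .] }  — reduce
  I8: { [L → B ( . d] }  — shift
  I9: { [P → B y .] }  — reduce
  I10: { [L → B ( d .] }  — reduce
  I11: { [B → . y], [L → ( ( . P], [P → . B y], [P → . B] }  — shift
  I12: { [P → B . y], [P → B .] }  — shift, reduce
  I13: { [L → ( ( P .] }  — reduce

I2 contains reduce item [P → B .] and shift items [L → B . ( d], [P → B . y] — shift-reduce conflict.
I12 contains reduce item [P → B .] and shift item [P → B . y] — shift-reduce conflict.

Answer: Yes — I2: [P → B .] vs [L → B . ( d]; I12: [P → B .] vs [P → B . y]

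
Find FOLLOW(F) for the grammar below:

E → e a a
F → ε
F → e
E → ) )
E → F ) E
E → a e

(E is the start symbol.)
In E → F ) E: F is followed by ')' E, add FIRST(')' E) \ {ε} = { ')' }

Taking the union: FOLLOW(F) = { ')' }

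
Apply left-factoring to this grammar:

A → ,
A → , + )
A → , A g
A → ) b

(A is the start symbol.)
Left-factoring transforms A → αβ₁ | αβ₂ into A → αA' and A' → β₁ | β₂
(α is the longest common prefix among the alternatives). Repeat until
no nonterminal has two alternatives with a common prefix.

Round 1: A has alternatives sharing prefix ','. Introduce A': A → , A'
  Add: A' → ε
  Add: A' → + )
  Add: A' → A g

No remaining common prefixes — done.

Resulting grammar:
A → , A'
A' → ε
A' → + )
A' → A g
A → ) b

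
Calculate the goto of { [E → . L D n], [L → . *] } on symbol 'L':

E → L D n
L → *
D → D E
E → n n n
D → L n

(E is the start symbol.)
{ [D → . D E], [D → . L n], [E → L . D n], [L → . *] }

GOTO(I, 'L') = CLOSURE({ [A → αX.β] : [A → α.Xβ] ∈ I, X = 'L' })

Items with dot before 'L', with the dot advanced:
  [E → . L D n] → [E → L . D n]
Closure of the advanced items:
  [E → L . D n] has the dot before D: add [D → . D E], [D → . L n]
  [D → . L n] has the dot before L: add [L → . *]

GOTO = { [D → . D E], [D → . L n], [E → L . D n], [L → . *] }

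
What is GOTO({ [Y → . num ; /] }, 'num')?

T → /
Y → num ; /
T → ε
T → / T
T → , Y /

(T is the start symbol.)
{ [Y → num . ; /] }

GOTO(I, 'num') = CLOSURE({ [A → αX.β] : [A → α.Xβ] ∈ I, X = 'num' })

Items with dot before 'num', with the dot advanced:
  [Y → . num ; /] → [Y → num . ; /]
Closure adds nothing (no advanced item has the dot before a non-terminal).

GOTO = { [Y → num . ; /] }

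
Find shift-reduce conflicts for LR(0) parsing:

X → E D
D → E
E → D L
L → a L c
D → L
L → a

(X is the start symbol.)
Yes — I2: [D → E .] vs [L → . a]; I5: [L → a .] vs [L → . a]; I8: [X → E D .] vs [L → . a]

A shift-reduce conflict occurs when an LR(0) state has both:
  - a complete (reduce) item [A → α .] (dot at the end), and
  - a shift item [B → β . c γ] (dot before a terminal).

Augment with X' → X and build the canonical LR(0) collection (I0 = CLOSURE({[X' → . X]}), then GOTO on every symbol after a dot until no new states appear). It has 11 states:
  I0: { [D → . E], [D → . L], [E → . D L], [L → . a L c], [L → . a], [X → . E D], [X' → . X] }  — shift
  I1: { [E → D . L], [L → . a L c], [L → . a] }  — shift
  I2: { [D → . E], [D → . L], [D → E .], [E → . D L], [L → . a L c], [L → . a], [X → E . D] }  — shift, reduce
  I3: { [D → L .] }  — reduce
  I4: { [X' → X .] }  — accept
  I5: { [L → . a L c], [L → . a], [L → a . L c], [L → a .] }  — shift, reduce
  I6: { [L → a L . c] }  — shift
  I7: { [L → a L c .] }  — reduce
  I8: { [E → D . L], [L → . a L c], [L → . a], [X → E D .] }  — shift, reduce
  I9: { [D → E .] }  — reduce
  I10: { [E → D L .] }  — reduce

I2 contains reduce item [D → E .] and shift items [L → . a], [L → . a L c] — shift-reduce conflict.
I5 contains reduce item [L → a .] and shift items [L → . a], [L → . a L c] — shift-reduce conflict.
I8 contains reduce item [X → E D .] and shift items [L → . a], [L → . a L c] — shift-reduce conflict.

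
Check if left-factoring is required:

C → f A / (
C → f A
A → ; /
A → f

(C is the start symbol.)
Yes, C has productions with common prefix 'f A'

Left-factoring is needed when two productions for the same non-terminal
share a common prefix on the right-hand side.

Productions for C:
  C → f A / (
  C → f A
Productions for A:
  A → ; /
  A → f

Found common prefix 'f A' in productions for C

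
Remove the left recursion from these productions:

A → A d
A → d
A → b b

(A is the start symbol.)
A is directly left-recursive. The standard transformation for
  A → A α₁ | ... | A α_m | β₁ | ... | β_n
is
  A  → β₁ A' | ... | β_n A'
  A' → α₁ A' | ... | α_m A' | ε

A → d becomes A → d A'
A → b b becomes A → b b A'
A → A d becomes A' → d A'
Add A' → ε

Resulting grammar:
A → d A'
A → b b A'
A' → d A'
A' → ε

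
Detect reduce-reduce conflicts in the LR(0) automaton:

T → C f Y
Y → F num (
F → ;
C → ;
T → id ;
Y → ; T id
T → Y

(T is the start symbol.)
Yes — I1: [C → ; .] vs [F → ; .]

A reduce-reduce conflict occurs when an LR(0) state has two complete items [A → α .] and [B → β .] — both call for a reduction, and with no lookahead the parser cannot choose between them.

Augment with T' → T and build the canonical LR(0) collection (I0 = CLOSURE({[T' → . T]}), then GOTO on every symbol after a dot until no new states appear). It has 15 states:
  I0: { [C → . ;], [F → . ;], [T → . C f Y], [T → . Y], [T → . id ;], [T' → . T], [Y → . ; T id], [Y → . F num (] }  — shift
  I1: { [C → . ;], [C → ; .], [F → . ;], [F → ; .], [T → . C f Y], [T → . Y], [T → . id ;], [Y → . ; T id], [Y → . F num (], [Y → ; . T id] }  — shift, 2 reduces
  I2: { [T → C . f Y] }  — shift
  I3: { [Y → F . num (] }  — shift
  I4: { [T' → T .] }  — accept
  I5: { [T → Y .] }  — reduce
  I6: { [T → id . ;] }  — shift
  I7: { [T → id ; .] }  — reduce
  I8: { [Y → F num . (] }  — shift
  I9: { [Y → F num ( .] }  — reduce
  I10: { [F → . ;], [T → C f . Y], [Y → . ; T id], [Y → . F num (] }  — shift
  I11: { [C → . ;], [F → . ;], [F → ; .], [T → . C f Y], [T → . Y], [T → . id ;], [Y → . ; T id], [Y → . F num (], [Y → ; . T id] }  — shift, reduce
  I12: { [T → C f Y .] }  — reduce
  I13: { [Y → ; T . id] }  — shift
  I14: { [Y → ; T id .] }  — reduce

I1 contains complete items [C → ; .], [F → ; .] — reduce-reduce conflict.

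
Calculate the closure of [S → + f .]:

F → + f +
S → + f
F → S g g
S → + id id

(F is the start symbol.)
{ [S → + f .] }

To compute CLOSURE, for each item [A → α.Bβ] where B is a non-terminal, add [B → .γ] for all productions B → γ; repeat for the newly added items until nothing changes.

Start with: [S → + f .]
The dot is at the end, so nothing is added.

CLOSURE = { [S → + f .] }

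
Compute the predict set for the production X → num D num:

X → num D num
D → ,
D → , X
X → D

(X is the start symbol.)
{ 'num' }

PREDICT(X → num D num) = (FIRST(RHS) \ {ε}) ∪ (FOLLOW(X) if ε ∈ FIRST(RHS), i.e. RHS ⇒* ε)
FIRST(num D num) = { 'num' }
ε ∉ FIRST(num D num), so FOLLOW(X) is not added.
PREDICT(X → num D num) = { 'num' }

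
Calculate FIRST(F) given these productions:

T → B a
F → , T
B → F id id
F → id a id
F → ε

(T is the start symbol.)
{ ',', 'id', ε }

From F → , T:
  - ',' is a terminal: add ',' and stop
From F → id a id:
  - id is a terminal: add 'id' and stop
From F → ε:
  - ε-production, so ε ∈ FIRST(F)

Collecting: FIRST(F) = { ',', 'id', ε }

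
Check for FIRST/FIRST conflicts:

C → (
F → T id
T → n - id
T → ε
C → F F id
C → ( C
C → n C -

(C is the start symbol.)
A FIRST/FIRST conflict occurs when two productions N → α and N → β for the same non-terminal have FIRST(α) ∩ FIRST(β) ≠ ∅ (with ε ∈ FIRST of a nullable right-hand side, so two nullable alternatives also conflict).

FIRST sets of the non-terminals at (or reachable through a nullable prefix from) the front of some alternative:
  FIRST(F) = { 'id', 'n' }

Productions for C:
  C → (: FIRST = { '(' }
  C → F F id: FIRST = { 'id', 'n' }
  C → ( C: FIRST = { '(' }
  C → n C -: FIRST = { 'n' }
Productions for T:
  T → n - id: FIRST = { 'n' }
  T → ε: FIRST = { ε }
F has only one production, so no FIRST/FIRST conflict is possible there.

Conflict for C: C → ( and C → ( C
  Overlap: { '(' }
Conflict for C: C → F F id and C → n C -
  Overlap: { 'n' }

Answer: Yes. C → '(' / C → '(' C on { '(' }; C → F F id / C → n C '-' on { 'n' }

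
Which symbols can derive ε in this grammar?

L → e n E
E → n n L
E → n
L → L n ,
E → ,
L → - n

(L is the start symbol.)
A non-terminal is nullable if it can derive ε (the empty string): either it has an ε-production, or it has a production whose right-hand side consists entirely of nullable non-terminals.

There are no ε-productions, so no non-terminal can derive ε.
No non-terminals are nullable.

Answer: None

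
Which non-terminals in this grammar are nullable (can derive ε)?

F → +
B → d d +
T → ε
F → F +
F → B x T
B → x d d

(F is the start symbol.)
{ 'T' }

A non-terminal is nullable if it can derive ε (the empty string): either it has an ε-production, or it has a production whose right-hand side consists entirely of nullable non-terminals.

ε-productions: T → ε
So T is immediately nullable.
No further non-terminal can be added: every production for the remaining non-terminals contains a terminal or a non-nullable non-terminal.
Nullable = { 'T' }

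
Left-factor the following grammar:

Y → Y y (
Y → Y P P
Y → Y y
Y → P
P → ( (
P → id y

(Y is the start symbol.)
Left-factoring transforms A → αβ₁ | αβ₂ into A → αA' and A' → β₁ | β₂
(α is the longest common prefix among the alternatives). Repeat until
no nonterminal has two alternatives with a common prefix.

Round 1: Y has alternatives sharing prefix 'Y'. Introduce Y': Y → Y Y'
  Add: Y' → y (
  Add: Y' → P P
  Add: Y' → y

Round 2: Y' has alternatives sharing prefix 'y'. Introduce Y'': Y' → y Y''
  Add: Y'' → (
  Add: Y'' → ε

No remaining common prefixes — done.

Resulting grammar:
Y → Y Y'
Y' → y Y''
Y'' → (
Y'' → ε
Y' → P P
Y → P
P → ( (
P → id y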